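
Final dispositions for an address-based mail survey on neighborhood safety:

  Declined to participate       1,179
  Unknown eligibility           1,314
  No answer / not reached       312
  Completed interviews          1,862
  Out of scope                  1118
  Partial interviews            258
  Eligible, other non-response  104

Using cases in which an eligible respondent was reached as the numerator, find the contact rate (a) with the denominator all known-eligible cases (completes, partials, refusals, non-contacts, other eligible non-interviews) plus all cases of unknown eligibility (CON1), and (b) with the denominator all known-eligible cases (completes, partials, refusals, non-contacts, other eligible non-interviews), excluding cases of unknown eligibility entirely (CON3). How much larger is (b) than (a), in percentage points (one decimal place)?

Numerator → 1862 + 258 + 1179 + 104 = 3403
Denominator → 1862 + 258 + 1179 + 312 + 104 + 1314 = 5029
CON1 = 3403 / 5029 = 0.6767
Denominator → 1862 + 258 + 1179 + 312 + 104 = 3715
CON3 = 3403 / 3715 = 0.9160
Difference = 91.60 − 67.67 = 23.93 percentage points

23.9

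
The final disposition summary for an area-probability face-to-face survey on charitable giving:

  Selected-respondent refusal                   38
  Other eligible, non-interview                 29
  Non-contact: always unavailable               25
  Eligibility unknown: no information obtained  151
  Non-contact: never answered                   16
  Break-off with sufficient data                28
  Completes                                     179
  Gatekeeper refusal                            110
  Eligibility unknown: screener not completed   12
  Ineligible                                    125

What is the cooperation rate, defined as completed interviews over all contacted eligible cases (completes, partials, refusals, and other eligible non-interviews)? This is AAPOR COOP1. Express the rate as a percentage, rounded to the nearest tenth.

46.6%

Refusal or break-off = 110 + 38 = 148
No contact after all attempts = 16 + 25 = 41
Eligibility not determined = 12 + 151 = 163
Num → 179
Base → 179 + 28 + 148 + 29 = 384
COOP1 = 179 / 384 = 0.4661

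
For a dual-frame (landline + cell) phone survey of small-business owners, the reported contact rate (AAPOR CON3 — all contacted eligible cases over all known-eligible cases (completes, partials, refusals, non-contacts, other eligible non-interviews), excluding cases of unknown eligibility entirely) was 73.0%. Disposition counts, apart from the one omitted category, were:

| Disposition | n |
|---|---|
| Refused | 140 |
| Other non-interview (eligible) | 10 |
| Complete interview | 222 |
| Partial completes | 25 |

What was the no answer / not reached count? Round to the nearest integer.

147

Numerator: 222 + 25 + 140 + 10 = 397
CON3 = 397 / D = 0.730
D = 397 / 0.730 = 543.8
Remaining denominator categories sum to 397
no answer / not reached = 543.8 − 397 ≈ 147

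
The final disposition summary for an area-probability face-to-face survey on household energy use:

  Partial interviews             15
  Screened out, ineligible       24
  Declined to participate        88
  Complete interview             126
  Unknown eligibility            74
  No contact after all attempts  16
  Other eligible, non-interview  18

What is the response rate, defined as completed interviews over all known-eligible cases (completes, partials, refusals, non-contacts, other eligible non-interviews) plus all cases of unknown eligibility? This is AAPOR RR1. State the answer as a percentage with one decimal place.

Top = 126
Denom = 126 + 15 + 88 + 16 + 18 + 74 = 337
RR1 = 126 / 337 = 0.3739

37.4%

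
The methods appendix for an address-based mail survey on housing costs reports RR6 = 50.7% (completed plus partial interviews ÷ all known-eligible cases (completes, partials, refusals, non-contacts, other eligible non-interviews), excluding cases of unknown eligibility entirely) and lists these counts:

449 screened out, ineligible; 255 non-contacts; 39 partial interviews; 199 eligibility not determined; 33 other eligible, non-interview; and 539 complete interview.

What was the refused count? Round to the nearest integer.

Numerator → 539 + 39 = 578
RR6 = 578 / D = 0.507
D = 578 / 0.507 = 1140.0
Other denominator terms total 866
refused = 1140.0 − 866 ≈ 274

274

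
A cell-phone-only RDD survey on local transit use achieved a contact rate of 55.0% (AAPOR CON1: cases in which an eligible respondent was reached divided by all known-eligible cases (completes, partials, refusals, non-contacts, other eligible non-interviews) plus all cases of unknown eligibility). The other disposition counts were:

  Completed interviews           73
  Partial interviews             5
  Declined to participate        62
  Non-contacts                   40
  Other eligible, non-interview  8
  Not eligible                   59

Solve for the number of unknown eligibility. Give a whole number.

81

Numerator → 73 + 5 + 62 + 8 = 148
CON1 = 148 / D = 0.550
D = 148 / 0.550 = 269.1
Remaining denominator categories sum to 188
unknown eligibility = 269.1 − 188 ≈ 81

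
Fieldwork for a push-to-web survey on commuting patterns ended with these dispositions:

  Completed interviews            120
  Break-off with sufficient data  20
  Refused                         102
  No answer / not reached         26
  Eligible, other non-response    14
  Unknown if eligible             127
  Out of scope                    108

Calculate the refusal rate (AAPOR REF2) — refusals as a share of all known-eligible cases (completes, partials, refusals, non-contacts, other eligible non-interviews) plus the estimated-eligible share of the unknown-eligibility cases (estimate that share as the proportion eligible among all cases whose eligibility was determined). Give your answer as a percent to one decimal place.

Numerator: 102
Determined eligible: 120 + 20 + 102 + 26 + 14 = 282
e = 282 / (282 + 108) = 282 / 390 = 0.7231
Estimated eligible among unknowns: 0.7231 × 127 = 91.83
Denominator: 282 + 91.83 = 373.83
REF2 = 102 / 373.83 = 0.2729

27.3%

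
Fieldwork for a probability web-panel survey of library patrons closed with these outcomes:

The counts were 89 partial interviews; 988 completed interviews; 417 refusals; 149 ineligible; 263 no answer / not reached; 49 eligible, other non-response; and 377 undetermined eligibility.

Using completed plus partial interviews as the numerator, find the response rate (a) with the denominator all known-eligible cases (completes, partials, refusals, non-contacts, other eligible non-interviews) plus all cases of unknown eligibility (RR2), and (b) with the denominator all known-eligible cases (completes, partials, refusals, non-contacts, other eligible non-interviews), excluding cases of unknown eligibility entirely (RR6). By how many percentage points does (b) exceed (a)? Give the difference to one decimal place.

Top = 988 + 89 = 1077
Denom = 988 + 89 + 417 + 263 + 49 + 377 = 2183
RR2 = 1077 / 2183 = 0.4934
Denom = 988 + 89 + 417 + 263 + 49 = 1806
RR6 = 1077 / 1806 = 0.5963
Difference = 59.63 − 49.34 = 10.29 percentage points

10.3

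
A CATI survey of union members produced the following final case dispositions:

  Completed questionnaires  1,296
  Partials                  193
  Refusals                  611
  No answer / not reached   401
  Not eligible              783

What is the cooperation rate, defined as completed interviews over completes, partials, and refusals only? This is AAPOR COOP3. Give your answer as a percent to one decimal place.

Top → 1296
Denominator → 1296 + 193 + 611 = 2100
COOP3 = 1296 / 2100 = 0.6171

61.7%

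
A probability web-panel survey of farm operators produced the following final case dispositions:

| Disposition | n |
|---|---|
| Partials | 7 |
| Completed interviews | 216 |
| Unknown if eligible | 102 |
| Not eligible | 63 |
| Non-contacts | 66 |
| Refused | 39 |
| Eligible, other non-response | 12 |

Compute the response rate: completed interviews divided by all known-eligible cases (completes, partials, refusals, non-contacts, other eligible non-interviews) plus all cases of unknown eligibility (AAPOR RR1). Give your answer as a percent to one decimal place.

48.9%

Num = 216
Base = 216 + 7 + 39 + 66 + 12 + 102 = 442
RR1 = 216 / 442 = 0.4887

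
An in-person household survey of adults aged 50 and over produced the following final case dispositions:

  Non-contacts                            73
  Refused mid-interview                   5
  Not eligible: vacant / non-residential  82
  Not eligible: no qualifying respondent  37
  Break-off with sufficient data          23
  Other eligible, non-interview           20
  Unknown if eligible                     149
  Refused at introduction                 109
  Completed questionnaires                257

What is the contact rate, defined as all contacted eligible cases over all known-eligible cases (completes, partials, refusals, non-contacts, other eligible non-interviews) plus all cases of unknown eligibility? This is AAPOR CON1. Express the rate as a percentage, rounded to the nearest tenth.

Refused = 109 + 5 = 114
Ineligible = 37 + 82 = 119
Num → 257 + 23 + 114 + 20 = 414
Denominator → 257 + 23 + 114 + 73 + 20 + 149 = 636
CON1 = 414 / 636 = 0.6509

65.1%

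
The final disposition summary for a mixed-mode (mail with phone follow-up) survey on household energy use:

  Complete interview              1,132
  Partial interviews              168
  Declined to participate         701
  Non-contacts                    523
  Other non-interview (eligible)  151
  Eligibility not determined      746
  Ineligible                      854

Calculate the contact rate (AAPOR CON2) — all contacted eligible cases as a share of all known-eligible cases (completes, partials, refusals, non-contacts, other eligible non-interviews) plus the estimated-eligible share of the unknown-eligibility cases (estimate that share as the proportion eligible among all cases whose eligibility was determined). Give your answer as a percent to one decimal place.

66.4%

Top = 1132 + 168 + 701 + 151 = 2152
Known eligible = 1132 + 168 + 701 + 523 + 151 = 2675
e = 2675 / (2675 + 854) = 2675 / 3529 = 0.7580
Eligible share of unknowns = 0.7580 × 746 = 565.47
Denominator = 2675 + 565.47 = 3240.47
CON2 = 2152 / 3240.47 = 0.6641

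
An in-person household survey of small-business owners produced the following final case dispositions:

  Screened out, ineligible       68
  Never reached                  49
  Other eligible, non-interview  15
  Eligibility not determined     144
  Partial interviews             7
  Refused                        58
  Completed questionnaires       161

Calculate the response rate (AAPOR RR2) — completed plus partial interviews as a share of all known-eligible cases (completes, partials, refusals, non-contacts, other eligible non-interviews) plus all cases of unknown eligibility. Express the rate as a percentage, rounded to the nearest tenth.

Numerator → 161 + 7 = 168
Denom → 161 + 7 + 58 + 49 + 15 + 144 = 434
RR2 = 168 / 434 = 0.3871

38.7%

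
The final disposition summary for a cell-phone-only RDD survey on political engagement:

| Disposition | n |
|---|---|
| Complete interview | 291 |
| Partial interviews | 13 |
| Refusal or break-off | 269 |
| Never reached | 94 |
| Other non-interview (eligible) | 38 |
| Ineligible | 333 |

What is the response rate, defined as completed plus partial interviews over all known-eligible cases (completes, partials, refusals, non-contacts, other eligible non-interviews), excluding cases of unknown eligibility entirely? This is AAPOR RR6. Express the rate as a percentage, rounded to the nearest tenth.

Numerator = 291 + 13 = 304
Denominator = 291 + 13 + 269 + 94 + 38 = 705
RR6 = 304 / 705 = 0.4312

43.1%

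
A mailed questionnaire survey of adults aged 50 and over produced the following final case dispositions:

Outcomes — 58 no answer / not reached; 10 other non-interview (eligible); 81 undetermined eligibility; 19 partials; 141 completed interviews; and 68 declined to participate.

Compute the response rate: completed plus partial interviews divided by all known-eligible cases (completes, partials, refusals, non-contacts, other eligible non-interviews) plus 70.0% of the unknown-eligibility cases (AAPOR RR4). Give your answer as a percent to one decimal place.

45.4%

Numerator: 141 + 19 = 160
Determined eligible: 141 + 19 + 68 + 58 + 10 = 296
Estimated eligible among unknowns: 0.7000 × 81 = 56.70
Base: 296 + 56.70 = 352.70
RR4 = 160 / 352.70 = 0.4536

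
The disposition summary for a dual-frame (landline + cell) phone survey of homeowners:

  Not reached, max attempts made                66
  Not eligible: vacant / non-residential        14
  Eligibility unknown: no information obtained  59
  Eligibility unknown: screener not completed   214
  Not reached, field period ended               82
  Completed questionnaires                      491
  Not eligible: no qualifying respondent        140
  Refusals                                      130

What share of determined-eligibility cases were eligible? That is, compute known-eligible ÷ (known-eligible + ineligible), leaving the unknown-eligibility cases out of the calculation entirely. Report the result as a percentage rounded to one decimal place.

Never reached = 82 + 66 = 148
Unknown if eligible = 214 + 59 = 273
Out of scope = 140 + 14 = 154
Determined eligible: 491 + 130 + 148 = 769
e = 769 / (769 + 154) = 769 / 923 = 0.8332

83.3%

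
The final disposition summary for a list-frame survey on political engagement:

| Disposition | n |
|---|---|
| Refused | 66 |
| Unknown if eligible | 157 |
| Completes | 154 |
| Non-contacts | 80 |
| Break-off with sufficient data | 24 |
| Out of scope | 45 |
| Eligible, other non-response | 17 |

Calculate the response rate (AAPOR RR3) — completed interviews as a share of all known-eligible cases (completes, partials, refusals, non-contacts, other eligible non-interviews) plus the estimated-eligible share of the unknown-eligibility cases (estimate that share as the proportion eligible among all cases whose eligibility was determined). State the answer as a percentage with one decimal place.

Num = 154
Eligible (known) = 154 + 24 + 66 + 80 + 17 = 341
e = 341 / (341 + 45) = 341 / 386 = 0.8834
e × U = 0.8834 × 157 = 138.69
Denom = 341 + 138.69 = 479.69
RR3 = 154 / 479.69 = 0.3210

32.1%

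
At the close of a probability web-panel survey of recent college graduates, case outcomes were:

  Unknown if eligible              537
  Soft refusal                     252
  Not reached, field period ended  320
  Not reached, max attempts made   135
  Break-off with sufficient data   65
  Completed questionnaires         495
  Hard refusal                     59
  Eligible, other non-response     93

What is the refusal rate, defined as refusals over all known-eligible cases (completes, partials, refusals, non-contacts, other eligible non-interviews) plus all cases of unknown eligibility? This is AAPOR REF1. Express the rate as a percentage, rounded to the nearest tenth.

15.9%

Declined to participate = 59 + 252 = 311
Never reached = 320 + 135 = 455
Top: 311
Denominator: 495 + 65 + 311 + 455 + 93 + 537 = 1956
REF1 = 311 / 1956 = 0.1590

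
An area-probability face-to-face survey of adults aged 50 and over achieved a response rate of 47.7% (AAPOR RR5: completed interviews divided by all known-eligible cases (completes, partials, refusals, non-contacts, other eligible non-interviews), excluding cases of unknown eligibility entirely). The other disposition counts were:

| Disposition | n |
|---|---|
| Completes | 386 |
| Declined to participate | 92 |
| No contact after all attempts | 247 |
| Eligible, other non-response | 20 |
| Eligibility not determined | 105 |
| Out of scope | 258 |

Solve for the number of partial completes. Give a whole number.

RR5 = 386 / D = 0.477
D = 386 / 0.477 = 809.2
Other denominator terms total 745
partial completes = 809.2 − 745 ≈ 64

64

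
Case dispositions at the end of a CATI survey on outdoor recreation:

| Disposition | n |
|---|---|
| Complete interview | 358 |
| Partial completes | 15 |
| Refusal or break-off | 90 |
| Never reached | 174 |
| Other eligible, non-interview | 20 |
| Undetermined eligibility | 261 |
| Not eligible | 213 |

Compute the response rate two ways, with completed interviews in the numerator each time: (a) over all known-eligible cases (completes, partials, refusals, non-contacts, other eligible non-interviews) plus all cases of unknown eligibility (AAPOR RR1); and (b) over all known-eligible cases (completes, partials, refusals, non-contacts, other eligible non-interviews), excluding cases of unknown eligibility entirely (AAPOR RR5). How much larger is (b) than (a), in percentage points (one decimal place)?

15.5

Numerator: 358
Denominator: 358 + 15 + 90 + 174 + 20 + 261 = 918
RR1 = 358 / 918 = 0.3900
Denominator: 358 + 15 + 90 + 174 + 20 = 657
RR5 = 358 / 657 = 0.5449
Difference = 54.49 − 39.00 = 15.49 percentage points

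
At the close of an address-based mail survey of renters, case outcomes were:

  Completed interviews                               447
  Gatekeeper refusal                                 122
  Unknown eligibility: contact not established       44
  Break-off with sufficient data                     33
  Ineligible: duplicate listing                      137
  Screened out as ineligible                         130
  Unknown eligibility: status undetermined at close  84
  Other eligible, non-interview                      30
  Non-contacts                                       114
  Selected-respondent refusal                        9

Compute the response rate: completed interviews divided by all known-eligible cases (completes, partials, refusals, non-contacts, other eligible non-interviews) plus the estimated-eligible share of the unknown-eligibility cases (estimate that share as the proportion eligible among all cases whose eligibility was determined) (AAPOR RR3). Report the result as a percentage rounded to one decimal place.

52.6%

Declined to participate = 122 + 9 = 131
Undetermined eligibility = 44 + 84 = 128
Out of scope = 130 + 137 = 267
Numerator → 447
Known eligible → 447 + 33 + 131 + 114 + 30 = 755
e = 755 / (755 + 267) = 755 / 1022 = 0.7387
Estimated eligible among unknowns → 0.7387 × 128 = 94.55
Denom → 755 + 94.55 = 849.55
RR3 = 447 / 849.55 = 0.5262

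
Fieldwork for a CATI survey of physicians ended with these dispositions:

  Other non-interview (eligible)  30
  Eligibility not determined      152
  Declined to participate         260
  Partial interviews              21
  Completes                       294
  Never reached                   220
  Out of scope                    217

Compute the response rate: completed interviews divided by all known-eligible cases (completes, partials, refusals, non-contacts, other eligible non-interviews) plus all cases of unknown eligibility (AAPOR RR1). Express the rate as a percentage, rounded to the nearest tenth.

30.1%

Numerator → 294
Base → 294 + 21 + 260 + 220 + 30 + 152 = 977
RR1 = 294 / 977 = 0.3009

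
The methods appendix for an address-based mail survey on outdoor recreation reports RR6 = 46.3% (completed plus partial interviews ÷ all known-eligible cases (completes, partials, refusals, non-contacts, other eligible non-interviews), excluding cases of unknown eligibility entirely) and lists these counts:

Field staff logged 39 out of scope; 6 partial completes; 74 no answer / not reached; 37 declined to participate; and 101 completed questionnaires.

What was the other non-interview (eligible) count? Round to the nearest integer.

Numerator: 101 + 6 = 107
RR6 = 107 / D = 0.463
D = 107 / 0.463 = 231.1
Rest of base = 218
other non-interview (eligible) = 231.1 − 218 ≈ 13

13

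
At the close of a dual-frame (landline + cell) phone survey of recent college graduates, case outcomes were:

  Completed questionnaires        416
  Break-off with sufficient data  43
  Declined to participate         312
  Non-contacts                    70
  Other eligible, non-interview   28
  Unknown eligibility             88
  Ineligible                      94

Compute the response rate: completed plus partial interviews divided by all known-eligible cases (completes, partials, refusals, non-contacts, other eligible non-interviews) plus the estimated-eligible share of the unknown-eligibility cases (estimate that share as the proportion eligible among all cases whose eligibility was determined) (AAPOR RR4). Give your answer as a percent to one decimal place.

48.4%

Top: 416 + 43 = 459
Eligible (known): 416 + 43 + 312 + 70 + 28 = 869
e = 869 / (869 + 94) = 869 / 963 = 0.9024
Estimated eligible among unknowns: 0.9024 × 88 = 79.41
Denom: 869 + 79.41 = 948.41
RR4 = 459 / 948.41 = 0.4840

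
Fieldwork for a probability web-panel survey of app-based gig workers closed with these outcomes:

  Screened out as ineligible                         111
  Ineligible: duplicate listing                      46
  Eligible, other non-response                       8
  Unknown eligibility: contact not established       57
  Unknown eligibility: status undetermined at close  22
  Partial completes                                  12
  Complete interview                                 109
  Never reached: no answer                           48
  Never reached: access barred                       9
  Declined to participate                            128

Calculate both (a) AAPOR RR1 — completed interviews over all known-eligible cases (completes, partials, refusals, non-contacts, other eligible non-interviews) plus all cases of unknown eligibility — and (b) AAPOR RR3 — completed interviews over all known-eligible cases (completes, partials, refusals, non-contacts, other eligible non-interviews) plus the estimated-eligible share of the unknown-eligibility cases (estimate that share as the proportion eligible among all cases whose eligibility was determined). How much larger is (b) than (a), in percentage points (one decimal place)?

2.0

No answer / not reached = 48 + 9 = 57
Unknown if eligible = 57 + 22 = 79
Not eligible = 111 + 46 = 157
Top → 109
Denom → 109 + 12 + 128 + 57 + 8 + 79 = 393
RR1 = 109 / 393 = 0.2774
Known eligible → 109 + 12 + 128 + 57 + 8 = 314
e = 314 / (314 + 157) = 314 / 471 = 0.6667
e × U → 0.6667 × 79 = 52.67
Denom → 314 + 52.67 = 366.67
RR3 = 109 / 366.67 = 0.2973
Difference = 29.73 − 27.74 = 1.99 percentage points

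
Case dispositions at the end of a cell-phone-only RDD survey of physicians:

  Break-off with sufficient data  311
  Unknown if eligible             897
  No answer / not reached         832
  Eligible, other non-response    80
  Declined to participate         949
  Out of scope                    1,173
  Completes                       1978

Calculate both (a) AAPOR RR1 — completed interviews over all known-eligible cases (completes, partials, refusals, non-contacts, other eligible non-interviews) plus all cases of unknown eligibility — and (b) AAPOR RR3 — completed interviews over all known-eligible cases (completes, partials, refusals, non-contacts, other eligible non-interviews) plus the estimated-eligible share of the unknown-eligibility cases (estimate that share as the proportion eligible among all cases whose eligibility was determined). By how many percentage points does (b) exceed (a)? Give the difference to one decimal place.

Num: 1978
Denominator: 1978 + 311 + 949 + 832 + 80 + 897 = 5047
RR1 = 1978 / 5047 = 0.3919
Known eligible: 1978 + 311 + 949 + 832 + 80 = 4150
e = 4150 / (4150 + 1173) = 4150 / 5323 = 0.7796
e × U: 0.7796 × 897 = 699.30
Denominator: 4150 + 699.30 = 4849.30
RR3 = 1978 / 4849.30 = 0.4079
Difference = 40.79 − 39.19 = 1.60 percentage points

1.6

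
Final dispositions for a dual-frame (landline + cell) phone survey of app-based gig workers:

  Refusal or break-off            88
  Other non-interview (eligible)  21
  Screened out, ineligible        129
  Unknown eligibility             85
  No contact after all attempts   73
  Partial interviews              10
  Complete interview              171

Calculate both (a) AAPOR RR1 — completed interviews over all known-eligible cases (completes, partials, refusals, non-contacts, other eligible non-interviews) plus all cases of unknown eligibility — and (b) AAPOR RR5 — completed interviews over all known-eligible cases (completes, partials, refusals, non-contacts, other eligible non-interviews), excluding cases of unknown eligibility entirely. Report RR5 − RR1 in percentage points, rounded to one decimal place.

8.9

Numerator = 171
Denominator = 171 + 10 + 88 + 73 + 21 + 85 = 448
RR1 = 171 / 448 = 0.3817
Denominator = 171 + 10 + 88 + 73 + 21 = 363
RR5 = 171 / 363 = 0.4711
Difference = 47.11 − 38.17 = 8.94 percentage points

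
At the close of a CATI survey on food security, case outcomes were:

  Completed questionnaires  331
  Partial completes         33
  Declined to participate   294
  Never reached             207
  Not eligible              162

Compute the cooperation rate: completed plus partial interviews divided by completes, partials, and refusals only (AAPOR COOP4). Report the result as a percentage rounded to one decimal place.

Numerator: 331 + 33 = 364
Denominator: 331 + 33 + 294 = 658
COOP4 = 364 / 658 = 0.5532

55.3%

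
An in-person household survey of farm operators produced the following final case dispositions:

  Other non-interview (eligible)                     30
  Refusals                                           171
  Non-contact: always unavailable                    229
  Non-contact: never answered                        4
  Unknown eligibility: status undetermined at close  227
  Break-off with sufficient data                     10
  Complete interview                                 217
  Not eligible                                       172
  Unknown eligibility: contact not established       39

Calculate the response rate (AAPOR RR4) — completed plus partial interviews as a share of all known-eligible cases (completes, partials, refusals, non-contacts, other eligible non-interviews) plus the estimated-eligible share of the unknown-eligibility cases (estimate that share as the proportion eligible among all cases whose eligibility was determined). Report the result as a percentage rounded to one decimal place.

26.0%

No answer / not reached = 4 + 229 = 233
Undetermined eligibility = 39 + 227 = 266
Top: 217 + 10 = 227
Known eligible: 217 + 10 + 171 + 233 + 30 = 661
e = 661 / (661 + 172) = 661 / 833 = 0.7935
Eligible share of unknowns: 0.7935 × 266 = 211.07
Base: 661 + 211.07 = 872.07
RR4 = 227 / 872.07 = 0.2603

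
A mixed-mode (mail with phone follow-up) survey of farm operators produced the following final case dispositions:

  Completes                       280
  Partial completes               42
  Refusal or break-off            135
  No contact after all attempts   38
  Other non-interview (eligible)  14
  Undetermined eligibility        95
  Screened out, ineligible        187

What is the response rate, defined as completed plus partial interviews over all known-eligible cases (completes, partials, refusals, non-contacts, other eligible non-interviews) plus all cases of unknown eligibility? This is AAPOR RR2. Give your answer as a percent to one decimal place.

53.3%

Numerator: 280 + 42 = 322
Denominator: 280 + 42 + 135 + 38 + 14 + 95 = 604
RR2 = 322 / 604 = 0.5331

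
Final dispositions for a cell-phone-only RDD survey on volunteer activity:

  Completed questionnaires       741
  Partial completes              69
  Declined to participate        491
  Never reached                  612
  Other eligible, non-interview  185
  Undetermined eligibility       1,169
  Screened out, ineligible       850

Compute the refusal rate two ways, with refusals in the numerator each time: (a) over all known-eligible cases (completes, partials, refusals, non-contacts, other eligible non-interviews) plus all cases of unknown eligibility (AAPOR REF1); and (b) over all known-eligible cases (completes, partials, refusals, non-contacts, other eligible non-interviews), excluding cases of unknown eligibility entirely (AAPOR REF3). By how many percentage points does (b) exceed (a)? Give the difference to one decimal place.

Numerator → 491
Base → 741 + 69 + 491 + 612 + 185 + 1169 = 3267
REF1 = 491 / 3267 = 0.1503
Base → 741 + 69 + 491 + 612 + 185 = 2098
REF3 = 491 / 2098 = 0.2340
Difference = 23.40 − 15.03 = 8.37 percentage points

8.4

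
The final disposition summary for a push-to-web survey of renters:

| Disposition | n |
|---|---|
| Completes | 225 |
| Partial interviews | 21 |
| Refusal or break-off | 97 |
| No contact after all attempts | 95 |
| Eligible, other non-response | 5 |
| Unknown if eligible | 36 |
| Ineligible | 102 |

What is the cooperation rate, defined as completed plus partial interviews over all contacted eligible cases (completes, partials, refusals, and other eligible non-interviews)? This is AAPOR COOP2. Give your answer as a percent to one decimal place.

70.7%

Numerator → 225 + 21 = 246
Base → 225 + 21 + 97 + 5 = 348
COOP2 = 246 / 348 = 0.7069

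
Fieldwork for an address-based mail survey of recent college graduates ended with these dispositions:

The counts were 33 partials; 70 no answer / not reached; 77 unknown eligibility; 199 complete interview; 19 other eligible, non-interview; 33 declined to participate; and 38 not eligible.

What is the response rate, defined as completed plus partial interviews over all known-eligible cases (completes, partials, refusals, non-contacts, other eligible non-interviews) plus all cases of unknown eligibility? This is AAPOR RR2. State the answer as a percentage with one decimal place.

Numerator = 199 + 33 = 232
Denominator = 199 + 33 + 33 + 70 + 19 + 77 = 431
RR2 = 232 / 431 = 0.5383

53.8%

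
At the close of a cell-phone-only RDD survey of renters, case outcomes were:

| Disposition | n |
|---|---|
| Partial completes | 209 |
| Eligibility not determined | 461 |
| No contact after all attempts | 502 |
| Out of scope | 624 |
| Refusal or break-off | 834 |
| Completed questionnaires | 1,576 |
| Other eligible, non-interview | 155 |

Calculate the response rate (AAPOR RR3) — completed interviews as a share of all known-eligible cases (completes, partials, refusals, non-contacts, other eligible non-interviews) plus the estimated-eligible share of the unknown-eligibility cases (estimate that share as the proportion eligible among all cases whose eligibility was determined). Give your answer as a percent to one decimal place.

Numerator → 1576
Eligible (known) → 1576 + 209 + 834 + 502 + 155 = 3276
e = 3276 / (3276 + 624) = 3276 / 3900 = 0.8400
Estimated eligible among unknowns → 0.8400 × 461 = 387.24
Denom → 3276 + 387.24 = 3663.24
RR3 = 1576 / 3663.24 = 0.4302

43.0%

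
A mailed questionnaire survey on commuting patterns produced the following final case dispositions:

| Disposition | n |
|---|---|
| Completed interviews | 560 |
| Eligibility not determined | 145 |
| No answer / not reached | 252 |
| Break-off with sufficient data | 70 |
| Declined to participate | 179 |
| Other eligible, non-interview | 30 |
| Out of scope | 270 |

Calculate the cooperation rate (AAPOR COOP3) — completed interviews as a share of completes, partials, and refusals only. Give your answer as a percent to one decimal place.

69.2%

Top: 560
Denominator: 560 + 70 + 179 = 809
COOP3 = 560 / 809 = 0.6922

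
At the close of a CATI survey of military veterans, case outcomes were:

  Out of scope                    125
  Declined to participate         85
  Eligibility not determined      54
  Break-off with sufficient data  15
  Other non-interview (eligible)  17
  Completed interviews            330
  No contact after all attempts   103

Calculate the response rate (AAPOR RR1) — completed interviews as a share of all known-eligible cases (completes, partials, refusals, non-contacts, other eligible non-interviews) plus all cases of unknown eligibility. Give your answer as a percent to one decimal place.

Numerator → 330
Base → 330 + 15 + 85 + 103 + 17 + 54 = 604
RR1 = 330 / 604 = 0.5464

54.6%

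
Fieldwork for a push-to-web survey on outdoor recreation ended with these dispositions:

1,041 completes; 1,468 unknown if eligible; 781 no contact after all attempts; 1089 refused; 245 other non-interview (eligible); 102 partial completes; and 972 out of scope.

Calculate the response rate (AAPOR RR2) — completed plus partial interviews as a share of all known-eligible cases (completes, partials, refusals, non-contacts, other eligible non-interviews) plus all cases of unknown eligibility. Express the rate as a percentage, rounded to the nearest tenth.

Numerator = 1041 + 102 = 1143
Denom = 1041 + 102 + 1089 + 781 + 245 + 1468 = 4726
RR2 = 1143 / 4726 = 0.2419

24.2%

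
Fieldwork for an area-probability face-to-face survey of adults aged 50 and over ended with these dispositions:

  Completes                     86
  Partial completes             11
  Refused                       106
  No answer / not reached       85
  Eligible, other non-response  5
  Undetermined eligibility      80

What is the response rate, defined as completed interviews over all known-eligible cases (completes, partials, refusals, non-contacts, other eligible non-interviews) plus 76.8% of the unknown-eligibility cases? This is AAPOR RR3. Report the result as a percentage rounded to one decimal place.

Top: 86
Known eligible: 86 + 11 + 106 + 85 + 5 = 293
Estimated eligible among unknowns: 0.7680 × 80 = 61.44
Base: 293 + 61.44 = 354.44
RR3 = 86 / 354.44 = 0.2426

24.3%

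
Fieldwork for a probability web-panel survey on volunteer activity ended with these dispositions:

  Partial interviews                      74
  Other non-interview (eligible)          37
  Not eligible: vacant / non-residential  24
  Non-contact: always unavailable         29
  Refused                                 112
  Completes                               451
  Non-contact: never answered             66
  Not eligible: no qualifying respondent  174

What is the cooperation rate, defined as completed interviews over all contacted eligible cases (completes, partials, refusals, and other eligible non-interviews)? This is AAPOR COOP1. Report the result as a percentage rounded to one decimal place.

Never reached = 66 + 29 = 95
Out of scope = 174 + 24 = 198
Num → 451
Denominator → 451 + 74 + 112 + 37 = 674
COOP1 = 451 / 674 = 0.6691

66.9%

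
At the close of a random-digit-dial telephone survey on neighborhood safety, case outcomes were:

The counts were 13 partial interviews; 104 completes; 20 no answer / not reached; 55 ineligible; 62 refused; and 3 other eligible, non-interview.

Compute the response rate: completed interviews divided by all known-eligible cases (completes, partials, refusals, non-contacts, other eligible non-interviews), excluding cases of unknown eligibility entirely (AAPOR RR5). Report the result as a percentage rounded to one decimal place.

Numerator = 104
Base = 104 + 13 + 62 + 20 + 3 = 202
RR5 = 104 / 202 = 0.5149

51.5%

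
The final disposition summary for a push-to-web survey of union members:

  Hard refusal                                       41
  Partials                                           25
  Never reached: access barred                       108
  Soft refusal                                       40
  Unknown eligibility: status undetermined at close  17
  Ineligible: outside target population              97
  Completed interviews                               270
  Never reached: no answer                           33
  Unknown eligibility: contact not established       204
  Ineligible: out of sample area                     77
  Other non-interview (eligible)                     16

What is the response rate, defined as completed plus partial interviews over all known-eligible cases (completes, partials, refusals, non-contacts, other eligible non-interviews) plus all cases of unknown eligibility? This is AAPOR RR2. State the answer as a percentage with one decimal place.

Refusals = 41 + 40 = 81
Never reached = 33 + 108 = 141
Unknown eligibility = 204 + 17 = 221
Ineligible = 97 + 77 = 174
Top: 270 + 25 = 295
Base: 270 + 25 + 81 + 141 + 16 + 221 = 754
RR2 = 295 / 754 = 0.3912

39.1%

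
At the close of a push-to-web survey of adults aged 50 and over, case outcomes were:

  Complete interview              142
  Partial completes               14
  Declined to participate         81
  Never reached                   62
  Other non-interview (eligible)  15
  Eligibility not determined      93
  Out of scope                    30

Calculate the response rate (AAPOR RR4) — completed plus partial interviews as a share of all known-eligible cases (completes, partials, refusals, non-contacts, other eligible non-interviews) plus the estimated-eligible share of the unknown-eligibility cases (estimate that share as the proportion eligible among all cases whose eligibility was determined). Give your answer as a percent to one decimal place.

39.1%

Top: 142 + 14 = 156
Determined eligible: 142 + 14 + 81 + 62 + 15 = 314
e = 314 / (314 + 30) = 314 / 344 = 0.9128
Eligible share of unknowns: 0.9128 × 93 = 84.89
Denominator: 314 + 84.89 = 398.89
RR4 = 156 / 398.89 = 0.3911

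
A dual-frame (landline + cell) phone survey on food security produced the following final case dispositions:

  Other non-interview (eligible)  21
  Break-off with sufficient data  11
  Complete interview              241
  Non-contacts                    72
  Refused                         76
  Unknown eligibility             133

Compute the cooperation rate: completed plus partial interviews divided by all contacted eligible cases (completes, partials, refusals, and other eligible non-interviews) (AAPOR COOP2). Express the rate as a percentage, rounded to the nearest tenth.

72.2%

Num: 241 + 11 = 252
Base: 241 + 11 + 76 + 21 = 349
COOP2 = 252 / 349 = 0.7221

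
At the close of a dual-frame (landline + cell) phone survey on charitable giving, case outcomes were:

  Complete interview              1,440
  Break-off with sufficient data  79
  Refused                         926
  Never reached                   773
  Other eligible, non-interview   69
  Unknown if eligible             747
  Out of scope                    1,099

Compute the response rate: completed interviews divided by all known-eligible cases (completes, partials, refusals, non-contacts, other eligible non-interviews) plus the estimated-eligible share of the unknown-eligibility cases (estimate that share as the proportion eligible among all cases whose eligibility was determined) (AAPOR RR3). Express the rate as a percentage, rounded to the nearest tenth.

Numerator: 1440
Known eligible: 1440 + 79 + 926 + 773 + 69 = 3287
e = 3287 / (3287 + 1099) = 3287 / 4386 = 0.7494
e × U: 0.7494 × 747 = 559.80
Denom: 3287 + 559.80 = 3846.80
RR3 = 1440 / 3846.80 = 0.3743

37.4%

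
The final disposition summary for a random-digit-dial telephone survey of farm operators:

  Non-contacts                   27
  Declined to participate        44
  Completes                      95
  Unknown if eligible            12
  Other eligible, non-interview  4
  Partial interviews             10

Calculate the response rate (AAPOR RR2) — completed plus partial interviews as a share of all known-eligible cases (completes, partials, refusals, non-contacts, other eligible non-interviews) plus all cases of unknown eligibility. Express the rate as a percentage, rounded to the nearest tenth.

54.7%

Num = 95 + 10 = 105
Denom = 95 + 10 + 44 + 27 + 4 + 12 = 192
RR2 = 105 / 192 = 0.5469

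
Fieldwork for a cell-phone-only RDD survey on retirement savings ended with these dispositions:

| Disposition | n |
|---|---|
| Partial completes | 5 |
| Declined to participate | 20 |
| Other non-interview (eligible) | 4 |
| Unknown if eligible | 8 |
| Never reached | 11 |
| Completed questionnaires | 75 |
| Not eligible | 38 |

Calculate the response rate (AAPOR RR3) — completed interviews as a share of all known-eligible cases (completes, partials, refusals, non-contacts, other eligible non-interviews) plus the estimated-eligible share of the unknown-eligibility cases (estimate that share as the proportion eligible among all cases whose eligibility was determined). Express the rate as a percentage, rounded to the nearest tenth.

62.0%

Top: 75
Known eligible: 75 + 5 + 20 + 11 + 4 = 115
e = 115 / (115 + 38) = 115 / 153 = 0.7516
Estimated eligible among unknowns: 0.7516 × 8 = 6.01
Denominator: 115 + 6.01 = 121.01
RR3 = 75 / 121.01 = 0.6198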